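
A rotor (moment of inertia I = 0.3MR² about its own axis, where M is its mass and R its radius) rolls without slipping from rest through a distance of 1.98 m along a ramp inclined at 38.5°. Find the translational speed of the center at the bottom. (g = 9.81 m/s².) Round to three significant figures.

Here I = 0.3MR², so the shape factor k = I/(MR²) = 0.3.
Rolling without slipping gives ω = v/R, so the total kinetic energy is ½Mv² + ½Iω² = ½(1+k)Mv² = (13/20)Mv².
The vertical drop is h = L sinθ = 1.98 × sin38.5° = 1.233 m.
Energy conservation: Mgh = (13/20)Mv², so v = √(2gh/(1+k)) = √(2 × 9.81 × 1.233 / 1.3) ≈ 4.31 m/s.

v ≈ 4.31 m/s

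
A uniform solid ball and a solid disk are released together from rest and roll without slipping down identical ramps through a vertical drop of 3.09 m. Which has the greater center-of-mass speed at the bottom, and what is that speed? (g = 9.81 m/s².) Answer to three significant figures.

the uniform solid ball, at v ≈ 6.58 m/s

For rolling without slipping, Mgh = ½(1+k)Mv² where k = I/(MR²), so v = √(2gh/(1+k)).
Uniform solid ball: k = 0.4, giving v = √(2×9.81×3.09/1.4) = 6.581 m/s.
Solid disk: k = 0.5, giving v = √(2×9.81×3.09/1.5) = 6.357 m/s.
The smaller k wins: the uniform solid ball, at ≈ 6.58 m/s.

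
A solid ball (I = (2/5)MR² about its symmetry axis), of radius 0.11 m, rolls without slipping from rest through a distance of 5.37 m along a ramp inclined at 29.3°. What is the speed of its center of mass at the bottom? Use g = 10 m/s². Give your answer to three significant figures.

Here I = (2/5)MR², so the shape factor k = I/(MR²) = 0.4.
Rolling without slipping gives ω = v/R, so the total kinetic energy is ½Mv² + ½Iω² = ½(1+k)Mv² = (7/10)Mv².
The vertical drop is h = L sinθ = 5.37 × sin29.3° = 2.628 m.
Energy conservation: Mgh = (7/10)Mv², so v = √(2gh/(1+k)) = √(2 × 10 × 2.628 / 1.4) ≈ 6.13 m/s.

v ≈ 6.13 m/s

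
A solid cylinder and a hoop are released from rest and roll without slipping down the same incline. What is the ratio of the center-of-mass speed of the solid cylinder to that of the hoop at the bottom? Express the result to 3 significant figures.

Each satisfies Mgh = ½(1+k)Mv² with k = I/(MR²), so v ∝ 1/√(1+k).
For the solid cylinder k = 0.5; for the hoop k = 1.
v₁/v₂ = √((1+k₂)/(1+k₁)) = √(2/1.5) ≈ 1.15.

v_ratio ≈ 1.15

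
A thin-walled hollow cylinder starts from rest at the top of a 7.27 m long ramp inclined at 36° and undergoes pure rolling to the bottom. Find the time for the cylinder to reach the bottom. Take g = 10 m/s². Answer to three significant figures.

t ≈ 2.22 s

Here I = MR², so the shape factor k = I/(MR²) = 1.
Newton's second law down the slope: Mg sinθ − f = Ma. The torque equation fR = Iα (with α = a/R) gives f = kMa.
Hence a = g sinθ/(1+k) = 10×sin36°/2 = 2.939 m/s².
With constant a from rest, t = √(2L/a) = √(2·7.27/2.939) ≈ 2.22 s.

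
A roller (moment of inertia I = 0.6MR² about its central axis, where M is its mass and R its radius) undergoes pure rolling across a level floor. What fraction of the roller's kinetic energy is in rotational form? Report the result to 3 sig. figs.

With I = 0.6MR², the ratio k = I/(MR²) is 0.6.
Since ω = v/R, the translational part is ½Mv² and the rotational part is ½I(v/R)² = ½kMv²; the total is ½(1+k)Mv².
The rotational fraction is therefore k/(1+k) = 0.6/1.6 ≈ 0.375.

fraction ≈ 0.375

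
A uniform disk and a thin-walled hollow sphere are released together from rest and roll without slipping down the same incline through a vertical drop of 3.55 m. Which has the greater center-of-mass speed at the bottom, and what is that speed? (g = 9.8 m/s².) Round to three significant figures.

the uniform disk, at v ≈ 6.81 m/s

For rolling without slipping, Mgh = ½(1+k)Mv² where k = I/(MR²), so v = √(2gh/(1+k)).
Uniform disk: k = 0.5, giving v = √(2×9.8×3.55/1.5) = 6.811 m/s.
Thin-walled hollow sphere: k = 2/3, giving v = √(2×9.8×3.55/1.667) = 6.461 m/s.
The smaller k wins: the uniform disk, at ≈ 6.81 m/s.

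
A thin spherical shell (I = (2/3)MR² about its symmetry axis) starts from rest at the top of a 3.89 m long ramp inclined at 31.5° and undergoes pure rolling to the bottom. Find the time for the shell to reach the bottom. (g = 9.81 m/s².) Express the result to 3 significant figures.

The moment of inertia is (2/3)MR², giving k ≡ I/(MR²) = 2/3.
Newton's second law down the slope: Mg sinθ − f = Ma. The torque equation fR = Iα (with α = a/R) gives f = kMa.
Hence a = g sinθ/(1+k) = 9.81×sin31.5°/1.667 = 3.075 m/s².
Starting from rest, L = ½at², so t = √(2L/a) = √(2×3.89/3.075) ≈ 1.59 s.

t ≈ 1.59 s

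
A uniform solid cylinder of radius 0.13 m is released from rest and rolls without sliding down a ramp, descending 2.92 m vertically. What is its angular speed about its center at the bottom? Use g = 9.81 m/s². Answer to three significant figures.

With I = (1/2)MR², the ratio k = I/(MR²) is 0.5.
The rolling condition ω = v/R makes the rotational term ½I(v/R)² = ½kMv², so KE_total = ½(1+k)Mv² = (3/4)Mv².
Energy conservation Mgh = ½(1+k)Mv² gives v = √(2gh/(1+k)) = √(2 × 9.81 × 2.92 / 1.5) = 6.18 m/s.
Then ω = v/R = 6.18 / 0.13 ≈ 47.5 rad/s.

ω ≈ 47.5 rad/s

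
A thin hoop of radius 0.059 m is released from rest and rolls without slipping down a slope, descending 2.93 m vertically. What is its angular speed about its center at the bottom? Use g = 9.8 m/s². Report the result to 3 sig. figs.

ω ≈ 90.8 rad/s

For this body I = MR², i.e. k = I/(MR²) = 1.
Rolling without slipping gives ω = v/R, so the total kinetic energy is ½Mv² + ½Iω² = ½(1+k)Mv² = Mv².
Energy conservation Mgh = ½(1+k)Mv² gives v = √(2gh/(1+k)) = √(2 × 9.8 × 2.93 / 2) = 5.359 m/s.
Then ω = v/R = 5.359 / 0.059 ≈ 90.8 rad/s.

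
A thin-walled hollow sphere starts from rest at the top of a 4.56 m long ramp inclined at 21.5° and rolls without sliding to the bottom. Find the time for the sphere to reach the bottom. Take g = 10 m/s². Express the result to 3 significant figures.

t ≈ 2.04 s

For this body I = (2/3)MR², i.e. k = I/(MR²) = 2/3.
Along the incline Mg sinθ − f = Ma, and torque about the center fR = Iα = kMR²(a/R) gives f = kMa.
Hence a = g sinθ/(1+k) = 10×sin21.5°/1.667 = 2.199 m/s².
Starting from rest, L = ½at², so t = √(2L/a) = √(2×4.56/2.199) ≈ 2.04 s.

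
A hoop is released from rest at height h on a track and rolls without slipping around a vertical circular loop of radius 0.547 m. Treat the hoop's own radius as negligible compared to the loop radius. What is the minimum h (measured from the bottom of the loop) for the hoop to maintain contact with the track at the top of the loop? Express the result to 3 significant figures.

h_min ≈ 1.64 m

With I = MR², the ratio k = I/(MR²) is 1.
At the top of the loop, the minimum-contact condition is Mg = Mv_top²/r, so v_top² = gr.
With ω = v/R, the kinetic energy at speed v is ½(1+k)Mv² = Mv².
Energy conservation from release (height h) to the top (height 2r): Mgh = Mg(2r) + M·gr.
Thus h_min = 2r + (1+k)r/2 = r(2 + 2/2) = 0.547 × 3 ≈ 1.64 m.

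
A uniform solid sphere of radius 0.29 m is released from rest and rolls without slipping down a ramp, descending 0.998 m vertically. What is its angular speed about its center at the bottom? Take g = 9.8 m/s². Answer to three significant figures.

The moment of inertia is (2/5)MR², giving k ≡ I/(MR²) = 0.4.
Pure rolling means v = ωR; then KE = ½Mv² + ½I(v/R)² = ½(1+k)Mv² = (7/10)Mv².
Energy conservation Mgh = ½(1+k)Mv² gives v = √(2gh/(1+k)) = √(2 × 9.8 × 0.998 / 1.4) = 3.738 m/s.
Then ω = v/R = 3.738 / 0.29 ≈ 12.9 rad/s.

ω ≈ 12.9 rad/s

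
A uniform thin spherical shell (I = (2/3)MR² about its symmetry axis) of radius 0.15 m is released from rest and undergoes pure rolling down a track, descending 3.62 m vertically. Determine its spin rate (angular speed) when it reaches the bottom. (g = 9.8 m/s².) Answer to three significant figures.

ω ≈ 43.5 rad/s

For this body I = (2/3)MR², i.e. k = I/(MR²) = 2/3.
Pure rolling means v = ωR; then KE = ½Mv² + ½I(v/R)² = ½(1+k)Mv² = (5/6)Mv².
Energy conservation Mgh = ½(1+k)Mv² gives v = √(2gh/(1+k)) = √(2 × 9.8 × 3.62 / 1.667) = 6.525 m/s.
Then ω = v/R = 6.525 / 0.15 ≈ 43.5 rad/s.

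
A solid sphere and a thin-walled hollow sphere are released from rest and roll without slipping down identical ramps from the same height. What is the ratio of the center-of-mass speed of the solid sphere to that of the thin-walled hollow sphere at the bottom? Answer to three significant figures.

Each satisfies Mgh = ½(1+k)Mv² with k = I/(MR²), so v ∝ 1/√(1+k).
For the solid sphere k = 0.4; for the thin-walled hollow sphere k = 2/3.
v₁/v₂ = √((1+k₂)/(1+k₁)) = √(1.667/1.4) ≈ 1.09.

v_ratio ≈ 1.09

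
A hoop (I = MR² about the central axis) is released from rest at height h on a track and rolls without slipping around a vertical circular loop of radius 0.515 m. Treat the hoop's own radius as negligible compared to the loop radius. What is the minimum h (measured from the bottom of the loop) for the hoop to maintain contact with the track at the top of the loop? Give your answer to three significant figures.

h_min ≈ 1.55 m

The moment of inertia is MR², giving k ≡ I/(MR²) = 1.
At the top, contact is just lost when gravity alone supplies the centripetal force: Mg = Mv_top²/r, i.e. v_top² = gr.
With ω = v/R, the kinetic energy at speed v is ½(1+k)Mv² = Mv².
Energy conservation from release (height h) to the top (height 2r): Mgh = Mg(2r) + M·gr.
Thus h_min = 2r + (1+k)r/2 = r(2 + 2/2) = 0.515 × 3 ≈ 1.55 m.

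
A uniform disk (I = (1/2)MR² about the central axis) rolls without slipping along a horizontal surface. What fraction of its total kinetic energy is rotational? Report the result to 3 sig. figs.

For this body I = (1/2)MR², i.e. k = I/(MR²) = 0.5.
Since ω = v/R, the translational part is ½Mv² and the rotational part is ½I(v/R)² = ½kMv²; the total is ½(1+k)Mv².
The rotational fraction is therefore k/(1+k) = 0.5/1.5 ≈ 0.333.

fraction ≈ 0.333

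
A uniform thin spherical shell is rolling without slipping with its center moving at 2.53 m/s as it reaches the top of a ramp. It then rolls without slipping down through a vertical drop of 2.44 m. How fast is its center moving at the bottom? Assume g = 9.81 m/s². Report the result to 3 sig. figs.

The moment of inertia is (2/3)MR², giving k ≡ I/(MR²) = 2/3.
The rolling condition ω = v/R makes the rotational term ½I(v/R)² = ½kMv², so KE_total = ½(1+k)Mv² = (5/6)Mv².
Energy conservation: (5/6)Mv₀² + Mgh = (5/6)Mv², so v² = v₀² + 2gh/(1+k).
v = √(2.53² + 2×9.81×2.44/1.667) = √35.12 ≈ 5.93 m/s.

v ≈ 5.93 m/s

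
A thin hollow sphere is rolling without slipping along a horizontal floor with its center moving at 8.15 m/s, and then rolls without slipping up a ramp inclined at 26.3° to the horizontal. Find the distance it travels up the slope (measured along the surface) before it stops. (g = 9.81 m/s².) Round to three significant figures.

d ≈ 12.7 m

Here I = (2/3)MR², so the shape factor k = I/(MR²) = 2/3.
Pure rolling means v = ωR; then KE = ½Mv² + ½I(v/R)² = ½(1+k)Mv² = (5/6)Mv².
Setting this equal to Mgh gives the vertical rise h = (1+k)v₀²/(2g) = 1.667×8.15²/(2×9.81) = 5.642 m.
Along the incline, d = h/sinθ = 5.642/sin26.3° ≈ 12.7 m.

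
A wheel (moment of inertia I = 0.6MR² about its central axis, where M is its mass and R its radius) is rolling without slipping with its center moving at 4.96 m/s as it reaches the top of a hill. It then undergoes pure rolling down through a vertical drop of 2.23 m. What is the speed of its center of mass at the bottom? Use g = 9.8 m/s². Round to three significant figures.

v ≈ 7.21 m/s

For this body I = 0.6MR², i.e. k = I/(MR²) = 0.6.
Pure rolling means v = ωR; then KE = ½Mv² + ½I(v/R)² = ½(1+k)Mv² = (4/5)Mv².
Conserving energy between top and bottom: (4/5)Mv² = (4/5)Mv₀² + Mgh, hence v² = v₀² + 2gh/(1+k).
v = √(4.96² + 2×9.8×2.23/1.6) = √51.92 ≈ 7.21 m/s.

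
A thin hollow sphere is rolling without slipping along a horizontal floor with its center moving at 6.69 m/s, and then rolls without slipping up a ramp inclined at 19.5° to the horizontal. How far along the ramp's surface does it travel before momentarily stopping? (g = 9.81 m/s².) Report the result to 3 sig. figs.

Here I = (2/3)MR², so the shape factor k = I/(MR²) = 2/3.
Pure rolling means v = ωR; then KE = ½Mv² + ½I(v/R)² = ½(1+k)Mv² = (5/6)Mv².
Setting this equal to Mgh gives the vertical rise h = (1+k)v₀²/(2g) = 1.667×6.69²/(2×9.81) = 3.802 m.
Along the incline, d = h/sinθ = 3.802/sin19.5° ≈ 11.4 m.

d ≈ 11.4 m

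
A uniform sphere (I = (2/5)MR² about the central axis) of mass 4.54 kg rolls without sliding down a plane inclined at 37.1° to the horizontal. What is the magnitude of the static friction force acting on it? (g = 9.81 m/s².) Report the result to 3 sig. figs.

f ≈ 7.68 N

For this body I = (2/5)MR², i.e. k = I/(MR²) = 0.4.
Along the incline Mg sinθ − f = Ma, and torque about the center fR = Iα = kMR²(a/R) gives f = kMa.
Combining, a = g sinθ/(1+k) and f = kMa = kMg sinθ/(1+k).
f = 0.4 × 4.54 × 9.81 × sin37.1° / 1.4 ≈ 7.68 N.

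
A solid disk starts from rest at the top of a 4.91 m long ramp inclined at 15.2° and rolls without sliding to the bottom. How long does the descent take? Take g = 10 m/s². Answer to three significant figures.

For this body I = (1/2)MR², i.e. k = I/(MR²) = 0.5.
Translational: Mg sinθ − f = Ma. Rotational about the CM: fR = Iα = kMRa, so f = kMa.
Hence a = g sinθ/(1+k) = 10×sin15.2°/1.5 = 1.748 m/s².
With constant a from rest, t = √(2L/a) = √(2·4.91/1.748) ≈ 2.37 s.

t ≈ 2.37 s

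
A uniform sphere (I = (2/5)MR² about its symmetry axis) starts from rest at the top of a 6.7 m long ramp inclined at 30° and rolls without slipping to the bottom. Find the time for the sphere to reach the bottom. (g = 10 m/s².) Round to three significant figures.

The moment of inertia is (2/5)MR², giving k ≡ I/(MR²) = 0.4.
Translational: Mg sinθ − f = Ma. Rotational about the CM: fR = Iα = kMRa, so f = kMa.
Hence a = g sinθ/(1+k) = 10×sin30°/1.4 = 3.571 m/s².
With constant a from rest, t = √(2L/a) = √(2·6.7/3.571) ≈ 1.94 s.

t ≈ 1.94 s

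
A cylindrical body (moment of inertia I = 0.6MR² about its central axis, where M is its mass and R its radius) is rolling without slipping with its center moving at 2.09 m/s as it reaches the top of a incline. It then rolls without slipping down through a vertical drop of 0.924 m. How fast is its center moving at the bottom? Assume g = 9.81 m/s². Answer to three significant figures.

For this body I = 0.6MR², i.e. k = I/(MR²) = 0.6.
Pure rolling means v = ωR; then KE = ½Mv² + ½I(v/R)² = ½(1+k)Mv² = (4/5)Mv².
Conserving energy between top and bottom: (4/5)Mv² = (4/5)Mv₀² + Mgh, hence v² = v₀² + 2gh/(1+k).
v = √(2.09² + 2×9.81×0.924/1.6) = √15.7 ≈ 3.96 m/s.

v ≈ 3.96 m/s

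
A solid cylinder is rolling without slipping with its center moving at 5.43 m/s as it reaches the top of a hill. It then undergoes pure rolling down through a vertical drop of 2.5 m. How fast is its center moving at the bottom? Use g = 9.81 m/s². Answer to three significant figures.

For this body I = (1/2)MR², i.e. k = I/(MR²) = 0.5.
Pure rolling means v = ωR; then KE = ½Mv² + ½I(v/R)² = ½(1+k)Mv² = (3/4)Mv².
Conserving energy between top and bottom: (3/4)Mv² = (3/4)Mv₀² + Mgh, hence v² = v₀² + 2gh/(1+k).
v = √(5.43² + 2×9.81×2.5/1.5) = √62.18 ≈ 7.89 m/s.

v ≈ 7.89 m/s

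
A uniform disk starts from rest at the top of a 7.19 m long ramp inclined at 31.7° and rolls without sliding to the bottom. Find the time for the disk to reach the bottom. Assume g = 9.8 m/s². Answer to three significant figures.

For this body I = (1/2)MR², i.e. k = I/(MR²) = 0.5.
Translational: Mg sinθ − f = Ma. Rotational about the CM: fR = Iα = kMRa, so f = kMa.
Hence a = g sinθ/(1+k) = 9.8×sin31.7°/1.5 = 3.433 m/s².
With constant a from rest, t = √(2L/a) = √(2·7.19/3.433) ≈ 2.05 s.

t ≈ 2.05 s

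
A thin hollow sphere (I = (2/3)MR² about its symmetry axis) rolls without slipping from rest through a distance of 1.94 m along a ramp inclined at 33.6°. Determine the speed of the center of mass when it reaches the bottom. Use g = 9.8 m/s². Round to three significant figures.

With I = (2/3)MR², the ratio k = I/(MR²) is 2/3.
Rolling without slipping gives ω = v/R, so the total kinetic energy is ½Mv² + ½Iω² = ½(1+k)Mv² = (5/6)Mv².
The vertical drop is h = L sinθ = 1.94 × sin33.6° = 1.074 m.
Setting Mgh = (5/6)Mv² gives v = √(2gh/(1+k)) = √(2·9.8·1.074/1.667) ≈ 3.55 m/s.

v ≈ 3.55 m/s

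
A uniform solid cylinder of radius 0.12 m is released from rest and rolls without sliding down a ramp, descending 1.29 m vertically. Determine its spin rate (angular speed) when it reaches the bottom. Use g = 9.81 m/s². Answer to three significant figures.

ω ≈ 34.2 rad/s

Here I = (1/2)MR², so the shape factor k = I/(MR²) = 0.5.
The rolling condition ω = v/R makes the rotational term ½I(v/R)² = ½kMv², so KE_total = ½(1+k)Mv² = (3/4)Mv².
Energy conservation Mgh = ½(1+k)Mv² gives v = √(2gh/(1+k)) = √(2 × 9.81 × 1.29 / 1.5) = 4.108 m/s.
The angular speed follows from ω = v/R = 4.108/0.12 ≈ 34.2 rad/s.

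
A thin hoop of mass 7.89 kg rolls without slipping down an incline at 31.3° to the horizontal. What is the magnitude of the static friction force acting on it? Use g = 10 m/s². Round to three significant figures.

f ≈ 20.5 N

For this body I = MR², i.e. k = I/(MR²) = 1.
Newton's second law down the slope: Mg sinθ − f = Ma. The torque equation fR = Iα (with α = a/R) gives f = kMa.
Combining, a = g sinθ/(1+k) and f = kMa = kMg sinθ/(1+k).
f = 1 × 7.89 × 10 × sin31.3° / 2 ≈ 20.5 N.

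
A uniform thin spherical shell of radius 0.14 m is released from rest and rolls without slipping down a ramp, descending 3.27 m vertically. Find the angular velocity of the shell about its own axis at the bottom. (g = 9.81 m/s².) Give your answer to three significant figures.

ω ≈ 44.3 rad/s

The moment of inertia is (2/3)MR², giving k ≡ I/(MR²) = 2/3.
The rolling condition ω = v/R makes the rotational term ½I(v/R)² = ½kMv², so KE_total = ½(1+k)Mv² = (5/6)Mv².
Energy conservation Mgh = ½(1+k)Mv² gives v = √(2gh/(1+k)) = √(2 × 9.81 × 3.27 / 1.667) = 6.204 m/s.
Then ω = v/R = 6.204 / 0.14 ≈ 44.3 rad/s.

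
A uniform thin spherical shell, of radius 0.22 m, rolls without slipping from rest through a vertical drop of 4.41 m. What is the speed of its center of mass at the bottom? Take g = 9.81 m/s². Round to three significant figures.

v ≈ 7.21 m/s

The moment of inertia is (2/3)MR², giving k ≡ I/(MR²) = 2/3.
Since it rolls without slipping, ω = v/R and KE = ½Mv² + ½Iω² = ½(1+k)Mv² = (5/6)Mv².
Setting Mgh = (5/6)Mv² gives v = √(2gh/(1+k)) = √(2·9.81·4.41/1.667) ≈ 7.21 m/s.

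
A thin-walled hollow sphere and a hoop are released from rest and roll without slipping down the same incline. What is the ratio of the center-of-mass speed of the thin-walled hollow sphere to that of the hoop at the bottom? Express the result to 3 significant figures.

v_ratio ≈ 1.10

Each satisfies Mgh = ½(1+k)Mv² with k = I/(MR²), so v ∝ 1/√(1+k).
For the thin-walled hollow sphere k = 2/3; for the hoop k = 1.
v₁/v₂ = √((1+k₂)/(1+k₁)) = √(2/1.667) ≈ 1.10.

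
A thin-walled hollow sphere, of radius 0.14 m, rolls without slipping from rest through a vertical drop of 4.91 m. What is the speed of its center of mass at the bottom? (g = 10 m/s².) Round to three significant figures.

v ≈ 7.68 m/s

Here I = (2/3)MR², so the shape factor k = I/(MR²) = 2/3.
Pure rolling means v = ωR; then KE = ½Mv² + ½I(v/R)² = ½(1+k)Mv² = (5/6)Mv².
Setting Mgh = (5/6)Mv² gives v = √(2gh/(1+k)) = √(2·10·4.91/1.667) ≈ 7.68 m/s.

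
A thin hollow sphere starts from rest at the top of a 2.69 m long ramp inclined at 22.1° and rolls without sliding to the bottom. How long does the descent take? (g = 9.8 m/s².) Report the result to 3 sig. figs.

t ≈ 1.56 s

The moment of inertia is (2/3)MR², giving k ≡ I/(MR²) = 2/3.
Along the incline Mg sinθ − f = Ma, and torque about the center fR = Iα = kMR²(a/R) gives f = kMa.
Hence a = g sinθ/(1+k) = 9.8×sin22.1°/1.667 = 2.212 m/s².
Starting from rest, L = ½at², so t = √(2L/a) = √(2×2.69/2.212) ≈ 1.56 s.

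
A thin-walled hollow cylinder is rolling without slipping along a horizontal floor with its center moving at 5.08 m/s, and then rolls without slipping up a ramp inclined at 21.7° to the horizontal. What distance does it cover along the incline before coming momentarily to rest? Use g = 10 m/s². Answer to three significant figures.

Here I = MR², so the shape factor k = I/(MR²) = 1.
Rolling without slipping gives ω = v/R, so the total kinetic energy is ½Mv² + ½Iω² = ½(1+k)Mv² = Mv².
Setting this equal to Mgh gives the vertical rise h = (1+k)v₀²/(2g) = 2×5.08²/(2×10) = 2.581 m.
Along the incline, d = h/sinθ = 2.581/sin21.7° ≈ 6.98 m.

d ≈ 6.98 m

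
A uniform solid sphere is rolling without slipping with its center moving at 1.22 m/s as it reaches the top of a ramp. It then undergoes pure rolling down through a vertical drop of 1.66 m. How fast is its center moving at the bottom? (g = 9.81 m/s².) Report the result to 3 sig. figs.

v ≈ 4.98 m/s

Here I = (2/5)MR², so the shape factor k = I/(MR²) = 0.4.
Rolling without slipping gives ω = v/R, so the total kinetic energy is ½Mv² + ½Iω² = ½(1+k)Mv² = (7/10)Mv².
Conserving energy between top and bottom: (7/10)Mv² = (7/10)Mv₀² + Mgh, hence v² = v₀² + 2gh/(1+k).
v = √(1.22² + 2×9.81×1.66/1.4) = √24.75 ≈ 4.98 m/s.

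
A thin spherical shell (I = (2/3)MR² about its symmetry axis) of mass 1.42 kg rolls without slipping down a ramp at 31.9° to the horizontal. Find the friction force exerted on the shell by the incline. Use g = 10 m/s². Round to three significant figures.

f ≈ 3.00 N

Here I = (2/3)MR², so the shape factor k = I/(MR²) = 2/3.
Along the incline Mg sinθ − f = Ma, and torque about the center fR = Iα = kMR²(a/R) gives f = kMa.
Combining, a = g sinθ/(1+k) and f = kMa = kMg sinθ/(1+k).
f = (2/3) × 1.42 × 10 × sin31.9° / 1.667 ≈ 3.00 N.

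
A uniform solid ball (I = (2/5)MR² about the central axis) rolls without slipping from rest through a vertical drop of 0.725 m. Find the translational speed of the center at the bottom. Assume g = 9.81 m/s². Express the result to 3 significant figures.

For this body I = (2/5)MR², i.e. k = I/(MR²) = 0.4.
Pure rolling means v = ωR; then KE = ½Mv² + ½I(v/R)² = ½(1+k)Mv² = (7/10)Mv².
Setting Mgh = (7/10)Mv² gives v = √(2gh/(1+k)) = √(2·9.81·0.725/1.4) ≈ 3.19 m/s.

v ≈ 3.19 m/s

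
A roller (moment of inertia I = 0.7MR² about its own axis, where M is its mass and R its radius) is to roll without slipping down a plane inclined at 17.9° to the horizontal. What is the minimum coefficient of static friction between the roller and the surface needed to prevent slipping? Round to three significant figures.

μ_min ≈ 0.133

The moment of inertia is 0.7MR², giving k ≡ I/(MR²) = 0.7.
Newton's second law down the slope: Mg sinθ − f = Ma. The torque equation fR = Iα (with α = a/R) gives f = kMa.
These give a = g sinθ/(1+k) and the required friction f = kMg sinθ/(1+k).
The normal force is N = Mg cosθ, so μ_min = f/N = k tanθ/(1+k).
μ_min = 0.7 × tan17.9° / 1.7 ≈ 0.133.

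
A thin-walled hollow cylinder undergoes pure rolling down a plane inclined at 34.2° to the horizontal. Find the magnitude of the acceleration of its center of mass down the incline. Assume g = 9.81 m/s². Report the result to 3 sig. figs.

The moment of inertia is MR², giving k ≡ I/(MR²) = 1.
Newton's second law down the slope: Mg sinθ − f = Ma. The torque equation fR = Iα (with α = a/R) gives f = kMa.
Eliminating f: Mg sinθ = (1+k)Ma, so a = g sinθ/(1+k) = 9.81 × sin34.2° / 2 ≈ 2.76 m/s².

a ≈ 2.76 m/s²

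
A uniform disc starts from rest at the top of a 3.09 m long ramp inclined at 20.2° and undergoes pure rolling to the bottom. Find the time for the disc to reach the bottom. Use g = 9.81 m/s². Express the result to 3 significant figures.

t ≈ 1.65 s

For this body I = (1/2)MR², i.e. k = I/(MR²) = 0.5.
Along the incline Mg sinθ − f = Ma, and torque about the center fR = Iα = kMR²(a/R) gives f = kMa.
Hence a = g sinθ/(1+k) = 9.81×sin20.2°/1.5 = 2.258 m/s².
Starting from rest, L = ½at², so t = √(2L/a) = √(2×3.09/2.258) ≈ 1.65 s.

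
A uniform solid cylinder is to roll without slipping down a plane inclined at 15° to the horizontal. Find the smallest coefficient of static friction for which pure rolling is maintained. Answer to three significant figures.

Here I = (1/2)MR², so the shape factor k = I/(MR²) = 0.5.
Translational: Mg sinθ − f = Ma. Rotational about the CM: fR = Iα = kMRa, so f = kMa.
These give a = g sinθ/(1+k) and the required friction f = kMg sinθ/(1+k).
With N = Mg cosθ, the no-slip condition f ≤ μN gives μ_min = f/N = k tanθ/(1+k).
μ_min = 0.5 × tan15° / 1.5 ≈ 0.0893.

μ_min ≈ 0.0893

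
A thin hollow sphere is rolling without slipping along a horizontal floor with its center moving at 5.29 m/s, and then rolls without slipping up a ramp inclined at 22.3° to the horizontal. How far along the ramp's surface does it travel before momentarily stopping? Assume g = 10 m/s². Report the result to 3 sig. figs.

d ≈ 6.15 m

The moment of inertia is (2/3)MR², giving k ≡ I/(MR²) = 2/3.
Pure rolling means v = ωR; then KE = ½Mv² + ½I(v/R)² = ½(1+k)Mv² = (5/6)Mv².
Setting this equal to Mgh gives the vertical rise h = (1+k)v₀²/(2g) = 1.667×5.29²/(2×10) = 2.332 m.
The distance along the slope is d = h/sinθ = 2.332/sin22.3° ≈ 6.15 m.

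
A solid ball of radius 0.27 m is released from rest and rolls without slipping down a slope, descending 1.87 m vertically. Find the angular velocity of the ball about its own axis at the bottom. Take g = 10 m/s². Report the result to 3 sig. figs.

For this body I = (2/5)MR², i.e. k = I/(MR²) = 0.4.
Pure rolling means v = ωR; then KE = ½Mv² + ½I(v/R)² = ½(1+k)Mv² = (7/10)Mv².
Energy conservation Mgh = ½(1+k)Mv² gives v = √(2gh/(1+k)) = √(2 × 10 × 1.87 / 1.4) = 5.169 m/s.
The angular speed follows from ω = v/R = 5.169/0.27 ≈ 19.1 rad/s.

ω ≈ 19.1 rad/s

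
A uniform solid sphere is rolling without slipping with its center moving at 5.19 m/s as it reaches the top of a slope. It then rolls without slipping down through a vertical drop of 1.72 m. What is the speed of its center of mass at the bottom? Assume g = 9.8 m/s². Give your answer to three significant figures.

v ≈ 7.14 m/s

With I = (2/5)MR², the ratio k = I/(MR²) is 0.4.
Rolling without slipping gives ω = v/R, so the total kinetic energy is ½Mv² + ½Iω² = ½(1+k)Mv² = (7/10)Mv².
Energy conservation: (7/10)Mv₀² + Mgh = (7/10)Mv², so v² = v₀² + 2gh/(1+k).
v = √(5.19² + 2×9.8×1.72/1.4) = √51.02 ≈ 7.14 m/s.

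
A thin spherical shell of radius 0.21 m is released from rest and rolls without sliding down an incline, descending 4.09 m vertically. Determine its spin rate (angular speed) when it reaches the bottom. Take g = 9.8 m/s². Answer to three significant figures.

ω ≈ 33.0 rad/s

The moment of inertia is (2/3)MR², giving k ≡ I/(MR²) = 2/3.
Pure rolling means v = ωR; then KE = ½Mv² + ½I(v/R)² = ½(1+k)Mv² = (5/6)Mv².
Energy conservation Mgh = ½(1+k)Mv² gives v = √(2gh/(1+k)) = √(2 × 9.8 × 4.09 / 1.667) = 6.935 m/s.
Then ω = v/R = 6.935 / 0.21 ≈ 33.0 rad/s.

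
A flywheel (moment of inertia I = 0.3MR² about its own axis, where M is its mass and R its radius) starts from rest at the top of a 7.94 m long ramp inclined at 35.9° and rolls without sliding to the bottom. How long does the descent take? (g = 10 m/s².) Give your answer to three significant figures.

t ≈ 1.88 s

The moment of inertia is 0.3MR², giving k ≡ I/(MR²) = 0.3.
Translational: Mg sinθ − f = Ma. Rotational about the CM: fR = Iα = kMRa, so f = kMa.
Hence a = g sinθ/(1+k) = 10×sin35.9°/1.3 = 4.511 m/s².
With constant a from rest, t = √(2L/a) = √(2·7.94/4.511) ≈ 1.88 s.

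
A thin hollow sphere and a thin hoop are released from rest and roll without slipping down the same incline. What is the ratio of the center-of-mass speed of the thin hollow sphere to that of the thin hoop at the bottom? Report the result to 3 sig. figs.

Each satisfies Mgh = ½(1+k)Mv² with k = I/(MR²), so v ∝ 1/√(1+k).
For the thin hollow sphere k = 2/3; for the thin hoop k = 1.
v₁/v₂ = √((1+k₂)/(1+k₁)) = √(2/1.667) ≈ 1.10.

v_ratio ≈ 1.10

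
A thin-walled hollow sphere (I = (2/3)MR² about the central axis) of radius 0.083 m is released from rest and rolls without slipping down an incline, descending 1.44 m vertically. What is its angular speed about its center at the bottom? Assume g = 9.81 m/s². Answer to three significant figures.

Here I = (2/3)MR², so the shape factor k = I/(MR²) = 2/3.
Pure rolling means v = ωR; then KE = ½Mv² + ½I(v/R)² = ½(1+k)Mv² = (5/6)Mv².
Energy conservation Mgh = ½(1+k)Mv² gives v = √(2gh/(1+k)) = √(2 × 9.81 × 1.44 / 1.667) = 4.117 m/s.
Then ω = v/R = 4.117 / 0.083 ≈ 49.6 rad/s.

ω ≈ 49.6 rad/s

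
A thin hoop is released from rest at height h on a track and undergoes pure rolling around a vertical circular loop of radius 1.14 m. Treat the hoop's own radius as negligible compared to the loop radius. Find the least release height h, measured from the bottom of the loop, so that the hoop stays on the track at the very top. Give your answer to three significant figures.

Here I = MR², so the shape factor k = I/(MR²) = 1.
At the top, contact is just lost when gravity alone supplies the centripetal force: Mg = Mv_top²/r, i.e. v_top² = gr.
With ω = v/R, the kinetic energy at speed v is ½(1+k)Mv² = Mv².
Energy conservation from release (height h) to the top (height 2r): Mgh = Mg(2r) + M·gr.
Thus h_min = 2r + (1+k)r/2 = r(2 + 2/2) = 1.14 × 3 ≈ 3.42 m.

h_min ≈ 3.42 m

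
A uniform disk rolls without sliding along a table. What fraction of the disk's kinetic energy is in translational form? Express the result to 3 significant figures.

fraction ≈ 0.667

With I = (1/2)MR², the ratio k = I/(MR²) is 0.5.
With ω = v/R, KE_trans = ½Mv² and KE_rot = ½Iω² = ½kMv², so KE_total = ½(1+k)Mv².
The translational fraction is therefore 1/(1+k) = 1/1.5 ≈ 0.667.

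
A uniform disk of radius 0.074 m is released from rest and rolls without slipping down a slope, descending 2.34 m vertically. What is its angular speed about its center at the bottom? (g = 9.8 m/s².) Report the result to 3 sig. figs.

The moment of inertia is (1/2)MR², giving k ≡ I/(MR²) = 0.5.
The rolling condition ω = v/R makes the rotational term ½I(v/R)² = ½kMv², so KE_total = ½(1+k)Mv² = (3/4)Mv².
Energy conservation Mgh = ½(1+k)Mv² gives v = √(2gh/(1+k)) = √(2 × 9.8 × 2.34 / 1.5) = 5.53 m/s.
The angular speed follows from ω = v/R = 5.53/0.074 ≈ 74.7 rad/s.

ω ≈ 74.7 rad/s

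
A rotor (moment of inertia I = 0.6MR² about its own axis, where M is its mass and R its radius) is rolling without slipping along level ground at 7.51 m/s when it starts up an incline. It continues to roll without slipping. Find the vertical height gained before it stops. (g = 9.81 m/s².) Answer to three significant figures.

Here I = 0.6MR², so the shape factor k = I/(MR²) = 0.6.
Pure rolling means v = ωR; then KE = ½Mv² + ½I(v/R)² = ½(1+k)Mv² = (4/5)Mv².
All of this converts to potential energy at the highest point: (4/5)Mv₀² = Mgh.
Thus h = (1+k)v₀²/(2g) = 1.6 × 7.51² / (2 × 9.81) ≈ 4.60 m.

h ≈ 4.60 m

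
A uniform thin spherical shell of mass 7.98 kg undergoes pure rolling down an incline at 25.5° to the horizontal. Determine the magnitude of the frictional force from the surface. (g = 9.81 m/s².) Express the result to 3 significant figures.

f ≈ 13.5 N

With I = (2/3)MR², the ratio k = I/(MR²) is 2/3.
Translational: Mg sinθ − f = Ma. Rotational about the CM: fR = Iα = kMRa, so f = kMa.
Combining, a = g sinθ/(1+k) and f = kMa = kMg sinθ/(1+k).
f = (2/3) × 7.98 × 9.81 × sin25.5° / 1.667 ≈ 13.5 N.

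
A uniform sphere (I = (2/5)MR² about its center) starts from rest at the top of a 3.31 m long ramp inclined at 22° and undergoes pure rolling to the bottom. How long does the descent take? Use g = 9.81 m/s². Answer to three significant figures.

t ≈ 1.59 s

The moment of inertia is (2/5)MR², giving k ≡ I/(MR²) = 0.4.
Along the incline Mg sinθ − f = Ma, and torque about the center fR = Iα = kMR²(a/R) gives f = kMa.
Hence a = g sinθ/(1+k) = 9.81×sin22°/1.4 = 2.625 m/s².
Starting from rest, L = ½at², so t = √(2L/a) = √(2×3.31/2.625) ≈ 1.59 s.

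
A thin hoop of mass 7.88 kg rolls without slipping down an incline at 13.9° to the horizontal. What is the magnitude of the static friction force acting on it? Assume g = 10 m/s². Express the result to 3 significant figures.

Here I = MR², so the shape factor k = I/(MR²) = 1.
Newton's second law down the slope: Mg sinθ − f = Ma. The torque equation fR = Iα (with α = a/R) gives f = kMa.
Combining, a = g sinθ/(1+k) and f = kMa = kMg sinθ/(1+k).
f = 1 × 7.88 × 10 × sin13.9° / 2 ≈ 9.46 N.

f ≈ 9.46 N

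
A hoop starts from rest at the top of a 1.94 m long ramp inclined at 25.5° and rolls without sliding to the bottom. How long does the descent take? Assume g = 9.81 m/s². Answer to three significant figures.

For this body I = MR², i.e. k = I/(MR²) = 1.
Newton's second law down the slope: Mg sinθ − f = Ma. The torque equation fR = Iα (with α = a/R) gives f = kMa.
Hence a = g sinθ/(1+k) = 9.81×sin25.5°/2 = 2.112 m/s².
Starting from rest, L = ½at², so t = √(2L/a) = √(2×1.94/2.112) ≈ 1.36 s.

t ≈ 1.36 s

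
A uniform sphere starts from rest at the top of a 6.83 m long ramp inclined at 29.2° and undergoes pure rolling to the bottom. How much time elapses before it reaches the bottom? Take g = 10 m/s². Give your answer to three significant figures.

Here I = (2/5)MR², so the shape factor k = I/(MR²) = 0.4.
Translational: Mg sinθ − f = Ma. Rotational about the CM: fR = Iα = kMRa, so f = kMa.
Hence a = g sinθ/(1+k) = 10×sin29.2°/1.4 = 3.485 m/s².
Starting from rest, L = ½at², so t = √(2L/a) = √(2×6.83/3.485) ≈ 1.98 s.

t ≈ 1.98 s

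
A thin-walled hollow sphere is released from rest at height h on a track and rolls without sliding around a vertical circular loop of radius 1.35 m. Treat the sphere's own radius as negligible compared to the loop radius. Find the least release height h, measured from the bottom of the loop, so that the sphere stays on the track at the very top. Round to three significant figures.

h_min ≈ 3.83 m

With I = (2/3)MR², the ratio k = I/(MR²) is 2/3.
At the top, contact is just lost when gravity alone supplies the centripetal force: Mg = Mv_top²/r, i.e. v_top² = gr.
With ω = v/R, the kinetic energy at speed v is ½(1+k)Mv² = (5/6)Mv².
Energy conservation from release (height h) to the top (height 2r): Mgh = Mg(2r) + (5/6)M·gr.
Thus h_min = 2r + (1+k)r/2 = r(2 + 1.667/2) = 1.35 × 2.833 ≈ 3.83 m.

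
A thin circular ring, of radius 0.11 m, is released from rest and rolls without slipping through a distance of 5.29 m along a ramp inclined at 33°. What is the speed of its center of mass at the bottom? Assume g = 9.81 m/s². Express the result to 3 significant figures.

v ≈ 5.32 m/s

The moment of inertia is MR², giving k ≡ I/(MR²) = 1.
Pure rolling means v = ωR; then KE = ½Mv² + ½I(v/R)² = ½(1+k)Mv² = Mv².
The vertical drop is h = L sinθ = 5.29 × sin33° = 2.881 m.
Setting Mgh = Mv² gives v = √(2gh/(1+k)) = √(2·9.81·2.881/2) ≈ 5.32 m/s.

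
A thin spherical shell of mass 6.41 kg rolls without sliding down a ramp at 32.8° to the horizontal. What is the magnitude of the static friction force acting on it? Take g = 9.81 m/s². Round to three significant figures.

Here I = (2/3)MR², so the shape factor k = I/(MR²) = 2/3.
Newton's second law down the slope: Mg sinθ − f = Ma. The torque equation fR = Iα (with α = a/R) gives f = kMa.
Combining, a = g sinθ/(1+k) and f = kMa = kMg sinθ/(1+k).
f = (2/3) × 6.41 × 9.81 × sin32.8° / 1.667 ≈ 13.6 N.

f ≈ 13.6 N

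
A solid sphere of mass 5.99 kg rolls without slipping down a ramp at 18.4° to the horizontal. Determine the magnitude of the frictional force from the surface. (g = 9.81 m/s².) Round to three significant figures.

The moment of inertia is (2/5)MR², giving k ≡ I/(MR²) = 0.4.
Translational: Mg sinθ − f = Ma. Rotational about the CM: fR = Iα = kMRa, so f = kMa.
Combining, a = g sinθ/(1+k) and f = kMa = kMg sinθ/(1+k).
f = 0.4 × 5.99 × 9.81 × sin18.4° / 1.4 ≈ 5.30 N.

f ≈ 5.30 N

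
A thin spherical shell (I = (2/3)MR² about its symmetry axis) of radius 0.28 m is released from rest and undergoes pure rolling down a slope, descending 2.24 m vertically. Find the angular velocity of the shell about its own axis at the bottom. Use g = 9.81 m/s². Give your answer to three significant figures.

Here I = (2/3)MR², so the shape factor k = I/(MR²) = 2/3.
Since it rolls without slipping, ω = v/R and KE = ½Mv² + ½Iω² = ½(1+k)Mv² = (5/6)Mv².
Energy conservation Mgh = ½(1+k)Mv² gives v = √(2gh/(1+k)) = √(2 × 9.81 × 2.24 / 1.667) = 5.135 m/s.
The angular speed follows from ω = v/R = 5.135/0.28 ≈ 18.3 rad/s.

ω ≈ 18.3 rad/s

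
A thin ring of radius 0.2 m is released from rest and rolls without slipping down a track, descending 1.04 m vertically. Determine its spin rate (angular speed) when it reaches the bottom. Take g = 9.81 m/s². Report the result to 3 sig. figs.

ω ≈ 16.0 rad/s

The moment of inertia is MR², giving k ≡ I/(MR²) = 1.
Rolling without slipping gives ω = v/R, so the total kinetic energy is ½Mv² + ½Iω² = ½(1+k)Mv² = Mv².
Energy conservation Mgh = ½(1+k)Mv² gives v = √(2gh/(1+k)) = √(2 × 9.81 × 1.04 / 2) = 3.194 m/s.
The angular speed follows from ω = v/R = 3.194/0.2 ≈ 16.0 rad/s.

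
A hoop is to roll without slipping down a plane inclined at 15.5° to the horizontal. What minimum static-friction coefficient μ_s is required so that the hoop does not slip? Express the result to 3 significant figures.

For this body I = MR², i.e. k = I/(MR²) = 1.
Newton's second law down the slope: Mg sinθ − f = Ma. The torque equation fR = Iα (with α = a/R) gives f = kMa.
These give a = g sinθ/(1+k) and the required friction f = kMg sinθ/(1+k).
With N = Mg cosθ, the no-slip condition f ≤ μN gives μ_min = f/N = k tanθ/(1+k).
μ_min = 1 × tan15.5° / 2 ≈ 0.139.

μ_min ≈ 0.139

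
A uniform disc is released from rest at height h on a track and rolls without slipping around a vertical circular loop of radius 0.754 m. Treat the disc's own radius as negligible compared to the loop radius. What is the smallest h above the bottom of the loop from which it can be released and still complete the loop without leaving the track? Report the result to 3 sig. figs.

The moment of inertia is (1/2)MR², giving k ≡ I/(MR²) = 0.5.
At the top, contact is just lost when gravity alone supplies the centripetal force: Mg = Mv_top²/r, i.e. v_top² = gr.
With ω = v/R, the kinetic energy at speed v is ½(1+k)Mv² = (3/4)Mv².
Energy conservation from release (height h) to the top (height 2r): Mgh = Mg(2r) + (3/4)M·gr.
Thus h_min = 2r + (1+k)r/2 = r(2 + 1.5/2) = 0.754 × 2.75 ≈ 2.07 m.

h_min ≈ 2.07 m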